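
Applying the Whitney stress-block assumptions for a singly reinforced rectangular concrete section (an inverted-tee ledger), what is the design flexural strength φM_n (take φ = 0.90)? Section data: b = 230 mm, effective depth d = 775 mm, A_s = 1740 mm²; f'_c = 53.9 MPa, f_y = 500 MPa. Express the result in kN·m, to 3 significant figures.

φM_n ≈ 575 kN·m

T = A_s f_y = 1740 × 500 = 870000 N = 870 kN.
From C = T: a = T/(0.85 f'_c b) = 870000/(0.85 × 53.9 × 230) = 82.56 mm.
M_n = T(d − a/2) = 870 kN × (775 − 41.28) mm = 638.34 kN·m.
φM_n = 0.90 × 638.34 = 574.51 kN·m.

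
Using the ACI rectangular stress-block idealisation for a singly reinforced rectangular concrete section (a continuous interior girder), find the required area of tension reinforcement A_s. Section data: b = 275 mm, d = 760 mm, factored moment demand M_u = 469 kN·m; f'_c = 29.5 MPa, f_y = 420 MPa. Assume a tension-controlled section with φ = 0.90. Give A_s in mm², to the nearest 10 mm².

M_n = M_u/φ = 469/0.90 = 521.111 kN·m.
With M_n = 0.85 f'_c a b (d − a/2), solve the quadratic for a:
a = d − √(d² − 2M_n/(0.85 f'_c b)) = 760 − √(760² − 2 × 521.111×10⁶/(0.85 × 29.5 × 275)) = 106.96 mm.
A_s = 0.85 f'_c a b / f_y = 0.85 × 29.5 × 106.96 × 275 / 420 = 1756.1 mm².

A_s ≈ 1760 mm²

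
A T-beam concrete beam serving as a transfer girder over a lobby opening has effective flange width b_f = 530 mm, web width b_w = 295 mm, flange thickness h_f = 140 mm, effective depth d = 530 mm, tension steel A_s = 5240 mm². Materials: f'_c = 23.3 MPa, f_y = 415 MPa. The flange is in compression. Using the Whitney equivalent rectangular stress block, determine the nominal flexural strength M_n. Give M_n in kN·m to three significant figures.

M_n ≈ 908 kN·m

Tension: T = A_s f_y = 5240 × 415 = 2174600 N.
Try a within the flange: a = T/(0.85 f'_c b_f) = 2174600/(0.85 × 23.3 × 530) = 207.17 mm.
a = 207.17 > h_f = 140 mm: the block extends into the web. Split into flange-overhang and web parts.
C_f = 0.85 f'_c (b_f − b_w) h_f = 0.85 × 23.3 × (530 − 295) × 140 = 651585 N.
Remaining web compression depth: a_w = (T − C_f)/(0.85 f'_c b_w) = (2174600 − 651585)/(0.85 × 23.3 × 295) = 260.68 mm.
M_n = C_f(d − h_f/2) + (T − C_f)(d − a_w/2) = 651585 × (530 − 70) + 1523015 × (530 − 130.34) = 299.73 + 608.69 = 908.42 × 10⁶ N·mm.
M_n = 908.42 kN·m.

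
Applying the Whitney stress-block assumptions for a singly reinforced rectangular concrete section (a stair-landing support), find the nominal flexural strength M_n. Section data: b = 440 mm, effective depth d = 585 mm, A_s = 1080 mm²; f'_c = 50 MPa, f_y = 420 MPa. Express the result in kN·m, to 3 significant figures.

M_n ≈ 260 kN·m

T = A_s f_y = 1080 × 420 = 453600 N = 453.6 kN.
From C = T: a = T/(0.85 f'_c b) = 453600/(0.85 × 50 × 440) = 24.26 mm.
M_n = T(d − a/2) = 453.6 kN × (585 − 12.13) mm = 259.85 kN·m.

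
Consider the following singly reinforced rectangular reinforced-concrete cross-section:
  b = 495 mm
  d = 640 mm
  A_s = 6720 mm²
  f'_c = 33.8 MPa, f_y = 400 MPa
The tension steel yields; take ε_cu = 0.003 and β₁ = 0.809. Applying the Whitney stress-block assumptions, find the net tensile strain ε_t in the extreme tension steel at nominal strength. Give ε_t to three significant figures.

a = A_s f_y/(0.85 f'_c b) = 189.01 mm.
β₁ = 0.809, so c = a/β₁ = 189.01/0.809 = 233.63 mm.
From the linear strain diagram with ε_cu = 0.003: ε_t = 0.003 (d − c)/c = 0.003 × (640 − 233.63)/233.63 = 0.00522.
Since ε_t ≥ 0.005, the section is tension-controlled.

ε_t ≈ 0.00522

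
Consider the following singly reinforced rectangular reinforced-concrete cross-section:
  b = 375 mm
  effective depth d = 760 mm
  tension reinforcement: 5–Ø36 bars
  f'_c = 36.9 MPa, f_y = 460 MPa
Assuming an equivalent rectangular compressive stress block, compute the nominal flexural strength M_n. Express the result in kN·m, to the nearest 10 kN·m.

M_n ≈ 1550 kN·m

A_s = 5 × 1018 = 5090 mm².
T = A_s f_y = 5090 × 460 = 2341400 N = 2341.4 kN.
From C = T: a = T/(0.85 f'_c b) = 2341400/(0.85 × 36.9 × 375) = 199.07 mm.
M_n = T(d − a/2) = 2341.4 kN × (760 − 99.535) mm = 1546.41 kN·m.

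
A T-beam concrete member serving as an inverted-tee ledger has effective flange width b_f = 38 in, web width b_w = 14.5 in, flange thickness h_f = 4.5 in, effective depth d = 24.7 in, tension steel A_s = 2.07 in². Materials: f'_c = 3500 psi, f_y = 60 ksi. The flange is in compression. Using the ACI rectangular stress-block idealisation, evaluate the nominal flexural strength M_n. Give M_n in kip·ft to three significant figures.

M_n ≈ 250 kip·ft

Tension: T = A_s f_y = 2.07 × 60 = 124.2 kips.
Try a within the flange: a = T/(0.85 f'_c b_f) = 124.2/(0.85 × 3.5 × 38) = 1.099 in.
Since a = 1.099 ≤ h_f = 4.5 in, the stress block lies entirely in the flange; analyse as a rectangular beam of width b_f.
M_n = T(d − a/2) = 124.2 × (24.7 − 0.5495) = 2999.5 kip·in.
M_n = 2999.5/12 = 249.96 kip·ft.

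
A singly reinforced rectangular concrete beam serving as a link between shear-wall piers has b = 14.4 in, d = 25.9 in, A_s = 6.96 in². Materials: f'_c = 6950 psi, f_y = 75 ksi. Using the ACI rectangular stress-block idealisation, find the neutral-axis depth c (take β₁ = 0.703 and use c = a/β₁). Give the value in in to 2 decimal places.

T = A_s f_y = 6.96 × 75 = 522 kips.
a = T/(0.85 f'_c b) = 522/(0.85 × 6.95 × 14.4) = 6.1363 in.
With β₁ = 0.703, c = a/β₁ = 6.1363/0.703 = 8.73 in.

c ≈ 8.73 in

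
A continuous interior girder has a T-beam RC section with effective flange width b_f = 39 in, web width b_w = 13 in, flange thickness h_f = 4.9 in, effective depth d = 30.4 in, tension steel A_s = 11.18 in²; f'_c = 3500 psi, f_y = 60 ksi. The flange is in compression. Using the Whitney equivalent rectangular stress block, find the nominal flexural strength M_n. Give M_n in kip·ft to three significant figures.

M_n ≈ 1530 kip·ft

Tension: T = A_s f_y = 11.18 × 60 = 670.8 kips.
Try a within the flange: a = T/(0.85 f'_c b_f) = 670.8/(0.85 × 3.5 × 39) = 5.782 in.
a = 5.782 > h_f = 4.9 in: the block extends into the web. Split into flange-overhang and web parts.
C_f = 0.85 f'_c (b_f − b_w) h_f = 0.85 × 3.5 × (39 − 13) × 4.9 = 379.0 kips.
Remaining web compression depth: a_w = (T − C_f)/(0.85 f'_c b_w) = (670.8 − 379.0)/(0.85 × 3.5 × 13) = 7.545 in.
M_n = C_f(d − h_f/2) + (T − C_f)(d − a_w/2) = 379.0 × (30.4 − 2.45) + 291.8 × (30.4 − 3.7725) = 10593.1 + 7769.9 = 18363.0 kip·in.
M_n = 18363.0/12 = 1530.25 kip·ft.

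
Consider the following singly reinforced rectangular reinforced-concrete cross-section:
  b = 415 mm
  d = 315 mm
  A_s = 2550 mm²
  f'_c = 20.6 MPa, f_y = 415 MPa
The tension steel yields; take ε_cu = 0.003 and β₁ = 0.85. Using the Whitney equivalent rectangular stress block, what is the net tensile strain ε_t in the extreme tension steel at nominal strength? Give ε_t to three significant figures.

ε_t ≈ 0.00252

a = A_s f_y/(0.85 f'_c b) = 145.63 mm.
β₁ = 0.85, so c = a/β₁ = 145.63/0.85 = 171.33 mm.
From the linear strain diagram with ε_cu = 0.003: ε_t = 0.003 (d − c)/c = 0.003 × (315 − 171.33)/171.33 = 0.00252.
ε_t < 0.004 — the section is over-reinforced for flexure under ACI limits.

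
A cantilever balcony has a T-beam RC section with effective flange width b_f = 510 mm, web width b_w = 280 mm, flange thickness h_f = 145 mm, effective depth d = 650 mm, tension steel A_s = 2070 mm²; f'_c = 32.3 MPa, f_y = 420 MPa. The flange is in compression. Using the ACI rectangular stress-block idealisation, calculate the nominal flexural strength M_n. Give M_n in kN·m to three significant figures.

M_n ≈ 538 kN·m

Tension: T = A_s f_y = 2070 × 420 = 869400 N.
Try a within the flange: a = T/(0.85 f'_c b_f) = 869400/(0.85 × 32.3 × 510) = 62.09 mm.
Since a = 62.09 ≤ h_f = 145 mm, the stress block lies entirely in the flange; analyse as a rectangular beam of width b_f.
M_n = T(d − a/2) = 869400 × (650 − 31.045) = 538.12 × 10⁶ N·mm.
M_n = 538.12 kN·m.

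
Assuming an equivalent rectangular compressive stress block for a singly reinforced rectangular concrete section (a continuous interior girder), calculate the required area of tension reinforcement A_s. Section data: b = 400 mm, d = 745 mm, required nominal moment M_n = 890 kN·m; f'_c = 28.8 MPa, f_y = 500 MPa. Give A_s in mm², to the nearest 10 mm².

With M_n = 0.85 f'_c a b (d − a/2), solve the quadratic for a:
a = d − √(d² − 2M_n/(0.85 f'_c b)) = 745 − √(745² − 2 × 890×10⁶/(0.85 × 28.8 × 400)) = 134.06 mm.
A_s = 0.85 f'_c a b / f_y = 0.85 × 28.8 × 134.06 × 400 / 500 = 2625.4 mm².

A_s ≈ 2630 mm²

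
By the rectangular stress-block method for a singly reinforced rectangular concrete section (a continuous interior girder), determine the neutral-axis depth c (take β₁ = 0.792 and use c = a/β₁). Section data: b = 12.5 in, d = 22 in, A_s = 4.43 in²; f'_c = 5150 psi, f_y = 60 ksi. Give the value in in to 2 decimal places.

c ≈ 6.13 in

T = A_s f_y = 4.43 × 60 = 265.8 kips.
a = T/(0.85 f'_c b) = 265.8/(0.85 × 5.15 × 12.5) = 4.8576 in.
With β₁ = 0.792, c = a/β₁ = 4.8576/0.792 = 6.13 in.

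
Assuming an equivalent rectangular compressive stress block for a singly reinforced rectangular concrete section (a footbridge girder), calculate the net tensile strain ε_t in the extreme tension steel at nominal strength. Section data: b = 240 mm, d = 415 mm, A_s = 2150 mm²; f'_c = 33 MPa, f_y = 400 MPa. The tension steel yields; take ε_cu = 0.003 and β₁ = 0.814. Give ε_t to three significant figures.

ε_t ≈ 0.00493

a = A_s f_y/(0.85 f'_c b) = 127.75 mm.
β₁ = 0.814, so c = a/β₁ = 127.75/0.814 = 156.94 mm.
From the linear strain diagram with ε_cu = 0.003: ε_t = 0.003 (d − c)/c = 0.003 × (415 − 156.94)/156.94 = 0.00493.
ε_t is between 0.004 and 0.005 — transition zone.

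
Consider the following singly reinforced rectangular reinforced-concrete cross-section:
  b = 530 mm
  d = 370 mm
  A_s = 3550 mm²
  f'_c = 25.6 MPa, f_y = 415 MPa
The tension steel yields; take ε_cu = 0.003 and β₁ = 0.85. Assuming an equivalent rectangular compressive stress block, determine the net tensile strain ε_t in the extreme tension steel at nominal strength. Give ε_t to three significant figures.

a = A_s f_y/(0.85 f'_c b) = 127.74 mm.
β₁ = 0.85, so c = a/β₁ = 127.74/0.85 = 150.28 mm.
From the linear strain diagram with ε_cu = 0.003: ε_t = 0.003 (d − c)/c = 0.003 × (370 − 150.28)/150.28 = 0.00439.
ε_t is between 0.004 and 0.005 — transition zone.

ε_t ≈ 0.00439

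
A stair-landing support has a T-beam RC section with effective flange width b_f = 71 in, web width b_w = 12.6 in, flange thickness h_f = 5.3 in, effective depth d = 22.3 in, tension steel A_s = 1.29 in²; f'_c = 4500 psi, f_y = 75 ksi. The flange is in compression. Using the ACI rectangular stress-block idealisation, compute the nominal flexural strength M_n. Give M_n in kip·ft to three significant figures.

Tension: T = A_s f_y = 1.29 × 75 = 96.75 kips.
Try a within the flange: a = T/(0.85 f'_c b_f) = 96.75/(0.85 × 4.5 × 71) = 0.356 in.
Since a = 0.356 ≤ h_f = 5.3 in, the stress block lies entirely in the flange; analyse as a rectangular beam of width b_f.
M_n = T(d − a/2) = 96.75 × (22.3 − 0.178) = 2140.3 kip·in.
M_n = 2140.3/12 = 178.36 kip·ft.

M_n ≈ 178 kip·ft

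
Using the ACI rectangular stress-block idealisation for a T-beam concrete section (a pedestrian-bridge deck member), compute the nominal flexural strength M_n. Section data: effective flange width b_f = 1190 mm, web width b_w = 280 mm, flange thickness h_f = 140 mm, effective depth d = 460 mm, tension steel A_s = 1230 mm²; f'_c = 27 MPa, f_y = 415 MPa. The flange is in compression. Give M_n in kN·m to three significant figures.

M_n ≈ 230 kN·m

Tension: T = A_s f_y = 1230 × 415 = 510450 N.
Try a within the flange: a = T/(0.85 f'_c b_f) = 510450/(0.85 × 27 × 1190) = 18.69 mm.
Since a = 18.69 ≤ h_f = 140 mm, the stress block lies entirely in the flange; analyse as a rectangular beam of width b_f.
M_n = T(d − a/2) = 510450 × (460 − 9.345) = 230.04 × 10⁶ N·mm.
M_n = 230.04 kN·m.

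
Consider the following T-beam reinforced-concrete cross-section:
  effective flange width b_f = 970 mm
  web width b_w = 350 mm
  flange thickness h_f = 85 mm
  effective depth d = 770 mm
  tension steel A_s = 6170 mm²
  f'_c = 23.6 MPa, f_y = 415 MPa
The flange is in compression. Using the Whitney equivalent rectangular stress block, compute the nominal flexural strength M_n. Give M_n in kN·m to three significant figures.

M_n ≈ 1770 kN·m

Tension: T = A_s f_y = 6170 × 415 = 2560550 N.
Try a within the flange: a = T/(0.85 f'_c b_f) = 2560550/(0.85 × 23.6 × 970) = 131.59 mm.
a = 131.59 > h_f = 85 mm: the block extends into the web. Split into flange-overhang and web parts.
C_f = 0.85 f'_c (b_f − b_w) h_f = 0.85 × 23.6 × (970 − 350) × 85 = 1057162 N.
Remaining web compression depth: a_w = (T − C_f)/(0.85 f'_c b_w) = (2560550 − 1057162)/(0.85 × 23.6 × 350) = 214.13 mm.
M_n = C_f(d − h_f/2) + (T − C_f)(d − a_w/2) = 1057162 × (770 − 42.5) + 1503388 × (770 − 107.065) = 769.09 + 996.65 = 1765.74 × 10⁶ N·mm.
M_n = 1765.74 kN·m.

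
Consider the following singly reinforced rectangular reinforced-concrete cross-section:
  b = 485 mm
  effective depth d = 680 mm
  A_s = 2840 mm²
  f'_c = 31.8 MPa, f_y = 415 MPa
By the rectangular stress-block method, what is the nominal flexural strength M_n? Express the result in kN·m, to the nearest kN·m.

M_n ≈ 748 kN·m

T = A_s f_y = 2840 × 415 = 1178600 N = 1178.6 kN.
From C = T: a = T/(0.85 f'_c b) = 1178600/(0.85 × 31.8 × 485) = 89.90 mm.
M_n = T(d − a/2) = 1178.6 kN × (680 − 44.95) mm = 748.47 kN·m.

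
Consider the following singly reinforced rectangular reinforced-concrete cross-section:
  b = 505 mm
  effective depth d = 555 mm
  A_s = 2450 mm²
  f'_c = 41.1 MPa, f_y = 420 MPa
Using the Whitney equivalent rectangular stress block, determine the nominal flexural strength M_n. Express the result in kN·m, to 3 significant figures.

M_n ≈ 541 kN·m

T = A_s f_y = 2450 × 420 = 1029000 N = 1029 kN.
From C = T: a = T/(0.85 f'_c b) = 1029000/(0.85 × 41.1 × 505) = 58.33 mm.
M_n = T(d − a/2) = 1029 kN × (555 − 29.165) mm = 541.08 kN·m.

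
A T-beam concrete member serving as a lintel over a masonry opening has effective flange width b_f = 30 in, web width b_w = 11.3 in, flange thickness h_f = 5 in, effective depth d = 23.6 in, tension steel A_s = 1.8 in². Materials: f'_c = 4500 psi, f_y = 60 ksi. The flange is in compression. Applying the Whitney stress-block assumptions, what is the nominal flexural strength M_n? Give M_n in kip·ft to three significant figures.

Tension: T = A_s f_y = 1.8 × 60 = 108 kips.
Try a within the flange: a = T/(0.85 f'_c b_f) = 108/(0.85 × 4.5 × 30) = 0.941 in.
Since a = 0.941 ≤ h_f = 5 in, the stress block lies entirely in the flange; analyse as a rectangular beam of width b_f.
M_n = T(d − a/2) = 108 × (23.6 − 0.4705) = 2498.0 kip·in.
M_n = 2498.0/12 = 208.17 kip·ft.

M_n ≈ 208 kip·ft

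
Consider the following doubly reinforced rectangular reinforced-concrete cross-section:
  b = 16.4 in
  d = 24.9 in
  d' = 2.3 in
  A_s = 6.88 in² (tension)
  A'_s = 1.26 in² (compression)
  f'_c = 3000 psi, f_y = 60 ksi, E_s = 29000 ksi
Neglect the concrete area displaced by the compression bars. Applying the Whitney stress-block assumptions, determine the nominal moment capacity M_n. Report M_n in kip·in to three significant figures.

Assume both steels yield.
a = (A_s − A'_s) f_y/(0.85 f'_c b) = (6.88 − 1.26) × 60/(0.85 × 3 × 16.4) = 8.063 in.
c = a/β₁ = 8.063/0.85 = 9.486 in; ε'_s = 0.003(c − d')/c = 0.0023 ≥ ε_y = 0.0021, so the compression steel yields.
M_n = (A_s − A'_s) f_y (d − a/2) + A'_s f_y (d − d') = 337.2 × (24.9 − 4.0315) + 75.6 × (24.9 − 2.3) = 7036.9 + 1708.6 = 8745.5 kip·in.

M_n ≈ 8750 kip·in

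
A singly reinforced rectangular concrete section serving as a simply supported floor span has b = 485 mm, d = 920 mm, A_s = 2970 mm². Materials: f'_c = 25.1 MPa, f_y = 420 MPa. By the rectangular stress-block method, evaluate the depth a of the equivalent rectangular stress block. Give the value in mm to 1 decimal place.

a ≈ 120.6 mm

T = A_s f_y = 2970 × 420 = 1247400 N = 1247.4 kN.
Setting C = 0.85 f'_c a b equal to T: a = 1247400/(0.85 × 25.1 × 485) = 120.6 mm.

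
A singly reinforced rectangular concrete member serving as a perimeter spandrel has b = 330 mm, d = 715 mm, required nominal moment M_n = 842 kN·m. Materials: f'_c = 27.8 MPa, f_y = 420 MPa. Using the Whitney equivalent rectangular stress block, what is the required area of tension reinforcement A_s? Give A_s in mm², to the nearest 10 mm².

With M_n = 0.85 f'_c a b (d − a/2), solve the quadratic for a:
a = d − √(d² − 2M_n/(0.85 f'_c b)) = 715 − √(715² − 2 × 842×10⁶/(0.85 × 27.8 × 330)) = 171.61 mm.
A_s = 0.85 f'_c a b / f_y = 0.85 × 27.8 × 171.61 × 330 / 420 = 3186.2 mm².

A_s ≈ 3190 mm²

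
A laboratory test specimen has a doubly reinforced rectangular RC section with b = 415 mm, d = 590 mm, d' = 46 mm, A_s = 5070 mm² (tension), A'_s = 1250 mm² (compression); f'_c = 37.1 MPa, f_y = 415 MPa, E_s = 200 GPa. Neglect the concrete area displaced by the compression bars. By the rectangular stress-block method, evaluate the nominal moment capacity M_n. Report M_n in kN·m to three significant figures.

Assume both tension and compression steel yield.
Net tension couple steel: A_s − A'_s = 3820 mm².
a = (A_s − A'_s) f_y / (0.85 f'_c b) = 1585300/(0.85 × 37.1 × 415) = 121.14 mm.
c = a/β₁ = 121.14/0.785 = 154.32 mm; ε'_s = 0.003(c − d')/c = 0.0021 ≥ f_y/E_s = 0.0021, so compression steel does yield.
M_n = (A_s − A'_s) f_y (d − a/2) + A'_s f_y (d − d') = [1585300 × (590 − 60.57) + 518750 × (590 − 46)] × 10⁻⁶ = 839.31 + 282.20 = 1121.51 kN·m.

M_n ≈ 1120 kN·m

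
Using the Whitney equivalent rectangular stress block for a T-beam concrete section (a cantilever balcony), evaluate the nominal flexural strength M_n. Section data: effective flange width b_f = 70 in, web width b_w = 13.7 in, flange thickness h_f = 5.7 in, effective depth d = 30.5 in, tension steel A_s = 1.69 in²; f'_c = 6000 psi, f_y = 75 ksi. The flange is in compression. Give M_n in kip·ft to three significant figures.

M_n ≈ 320 kip·ft

Tension: T = A_s f_y = 1.69 × 75 = 126.75 kips.
Try a within the flange: a = T/(0.85 f'_c b_f) = 126.75/(0.85 × 6 × 70) = 0.355 in.
Since a = 0.355 ≤ h_f = 5.7 in, the stress block lies entirely in the flange; analyse as a rectangular beam of width b_f.
M_n = T(d − a/2) = 126.75 × (30.5 − 0.1775) = 3843.4 kip·in.
M_n = 3843.4/12 = 320.28 kip·ft.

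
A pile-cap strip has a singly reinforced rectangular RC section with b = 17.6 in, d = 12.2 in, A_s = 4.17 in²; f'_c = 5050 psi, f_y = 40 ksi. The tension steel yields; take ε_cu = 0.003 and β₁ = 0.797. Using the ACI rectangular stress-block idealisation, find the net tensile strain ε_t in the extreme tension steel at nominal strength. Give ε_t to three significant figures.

ε_t ≈ 0.0102

a = A_s f_y/(0.85 f'_c b) = 2.208 in.
β₁ = 0.797, so c = a/β₁ = 2.208/0.797 = 2.770 in.
From the linear strain diagram with ε_cu = 0.003: ε_t = 0.003 (d − c)/c = 0.003 × (12.2 − 2.770)/2.770 = 0.0102.
Since ε_t ≥ 0.005, the section is tension-controlled.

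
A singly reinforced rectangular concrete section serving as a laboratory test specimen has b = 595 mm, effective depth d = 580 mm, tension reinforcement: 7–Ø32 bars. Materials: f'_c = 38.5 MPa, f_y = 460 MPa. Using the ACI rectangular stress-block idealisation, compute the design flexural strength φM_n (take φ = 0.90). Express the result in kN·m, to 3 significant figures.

φM_n ≈ 1200 kN·m

A_s = 7 × 804 = 5628 mm².
T = A_s f_y = 5628 × 460 = 2588880 N = 2588.88 kN.
From C = T: a = T/(0.85 f'_c b) = 2588880/(0.85 × 38.5 × 595) = 132.96 mm.
M_n = T(d − a/2) = 2588.88 kN × (580 − 66.48) mm = 1329.44 kN·m.
φM_n = 0.90 × 1329.44 = 1196.50 kN·m.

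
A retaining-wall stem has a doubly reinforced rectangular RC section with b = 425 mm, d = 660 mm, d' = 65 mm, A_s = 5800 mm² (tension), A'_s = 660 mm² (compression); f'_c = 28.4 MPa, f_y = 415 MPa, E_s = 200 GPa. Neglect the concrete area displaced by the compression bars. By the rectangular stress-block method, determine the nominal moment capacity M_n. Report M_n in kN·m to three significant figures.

Assume both tension and compression steel yield.
Net tension couple steel: A_s − A'_s = 5140 mm².
a = (A_s − A'_s) f_y / (0.85 f'_c b) = 2133100/(0.85 × 28.4 × 425) = 207.91 mm.
c = a/β₁ = 207.91/0.847 = 245.47 mm; ε'_s = 0.003(c − d')/c = 0.0022 ≥ f_y/E_s = 0.0021, so compression steel does yield.
M_n = (A_s − A'_s) f_y (d − a/2) + A'_s f_y (d − d') = [2133100 × (660 − 103.955) + 273900 × (660 − 65)] × 10⁻⁶ = 1186.10 + 162.97 = 1349.07 kN·m.

M_n ≈ 1350 kN·m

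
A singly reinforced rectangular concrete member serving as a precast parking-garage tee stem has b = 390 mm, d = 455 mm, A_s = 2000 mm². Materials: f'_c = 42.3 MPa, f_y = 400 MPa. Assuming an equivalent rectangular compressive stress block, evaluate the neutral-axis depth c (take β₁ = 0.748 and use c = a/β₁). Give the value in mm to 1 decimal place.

T = A_s f_y = 2000 × 400 = 800000 N = 800 kN.
Setting C = 0.85 f'_c a b equal to T: a = 800000/(0.85 × 42.3 × 390) = 57.051 mm.
With β₁ = 0.748, c = a/β₁ = 57.051/0.748 = 76.3 mm.

c ≈ 76.3 mm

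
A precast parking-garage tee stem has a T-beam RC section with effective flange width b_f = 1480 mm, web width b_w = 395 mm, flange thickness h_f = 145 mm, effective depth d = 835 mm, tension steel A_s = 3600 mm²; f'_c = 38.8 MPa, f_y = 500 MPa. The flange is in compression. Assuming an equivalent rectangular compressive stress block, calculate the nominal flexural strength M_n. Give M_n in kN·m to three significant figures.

M_n ≈ 1470 kN·m

Tension: T = A_s f_y = 3600 × 500 = 1800000 N.
Try a within the flange: a = T/(0.85 f'_c b_f) = 1800000/(0.85 × 38.8 × 1480) = 36.88 mm.
Since a = 36.88 ≤ h_f = 145 mm, the stress block lies entirely in the flange; analyse as a rectangular beam of width b_f.
M_n = T(d − a/2) = 1800000 × (835 − 18.44) = 1469.81 × 10⁶ N·mm.
M_n = 1469.81 kN·m.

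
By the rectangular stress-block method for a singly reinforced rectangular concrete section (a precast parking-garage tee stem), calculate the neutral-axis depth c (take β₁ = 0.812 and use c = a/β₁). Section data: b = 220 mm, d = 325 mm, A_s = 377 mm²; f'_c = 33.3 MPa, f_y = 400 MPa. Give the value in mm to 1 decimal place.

T = A_s f_y = 377 × 400 = 150800 N = 150.8 kN.
Setting C = 0.85 f'_c a b equal to T: a = 150800/(0.85 × 33.3 × 220) = 24.217 mm.
With β₁ = 0.812, c = a/β₁ = 24.217/0.812 = 29.8 mm.

c ≈ 29.8 mm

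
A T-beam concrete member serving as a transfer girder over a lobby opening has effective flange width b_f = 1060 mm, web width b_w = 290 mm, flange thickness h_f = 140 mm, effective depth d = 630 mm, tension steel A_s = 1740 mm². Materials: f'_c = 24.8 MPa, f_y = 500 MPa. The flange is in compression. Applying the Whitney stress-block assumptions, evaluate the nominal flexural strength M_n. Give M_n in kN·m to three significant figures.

M_n ≈ 531 kN·m

Tension: T = A_s f_y = 1740 × 500 = 870000 N.
Try a within the flange: a = T/(0.85 f'_c b_f) = 870000/(0.85 × 24.8 × 1060) = 38.94 mm.
Since a = 38.94 ≤ h_f = 140 mm, the stress block lies entirely in the flange; analyse as a rectangular beam of width b_f.
M_n = T(d − a/2) = 870000 × (630 − 19.47) = 531.16 × 10⁶ N·mm.
M_n = 531.16 kN·m.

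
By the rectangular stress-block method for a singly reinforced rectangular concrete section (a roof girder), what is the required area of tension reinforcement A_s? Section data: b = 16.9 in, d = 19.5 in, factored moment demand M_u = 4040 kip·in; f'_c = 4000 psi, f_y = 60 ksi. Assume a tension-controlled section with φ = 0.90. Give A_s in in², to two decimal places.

A_s ≈ 4.34 in²

M_n = M_u/φ = 4040/0.90 = 4488.89 kip·in.
From M_n = 0.85 f'_c a b (d − a/2):
a = d − √(d² − 2M_n/(0.85 f'_c b)) = 19.5 − √(19.5² − 2 × 4488.89/(0.85 × 4 × 16.9)) = 4.533 in.
A_s = 0.85 f'_c a b / f_y = 0.85 × 4 × 4.533 × 16.9 / 60 = 4.341 in².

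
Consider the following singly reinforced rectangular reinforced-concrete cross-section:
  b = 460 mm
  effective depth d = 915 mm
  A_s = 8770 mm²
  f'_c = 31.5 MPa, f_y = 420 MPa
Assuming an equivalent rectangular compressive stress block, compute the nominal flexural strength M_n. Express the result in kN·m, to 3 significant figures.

T = A_s f_y = 8770 × 420 = 3683400 N = 3683.4 kN.
From C = T: a = T/(0.85 f'_c b) = 3683400/(0.85 × 31.5 × 460) = 299.06 mm.
M_n = T(d − a/2) = 3683.4 kN × (915 − 149.53) mm = 2819.53 kN·m.

M_n ≈ 2820 kN·m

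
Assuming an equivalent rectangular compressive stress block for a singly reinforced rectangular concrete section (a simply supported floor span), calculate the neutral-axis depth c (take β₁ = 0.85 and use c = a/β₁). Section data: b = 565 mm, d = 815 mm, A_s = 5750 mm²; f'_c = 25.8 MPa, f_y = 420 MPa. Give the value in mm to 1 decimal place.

T = A_s f_y = 5750 × 420 = 2415000 N = 2415 kN.
Setting C = 0.85 f'_c a b equal to T: a = 2415000/(0.85 × 25.8 × 565) = 194.908 mm.
With β₁ = 0.85, c = a/β₁ = 194.908/0.85 = 229.3 mm.

c ≈ 229.3 mm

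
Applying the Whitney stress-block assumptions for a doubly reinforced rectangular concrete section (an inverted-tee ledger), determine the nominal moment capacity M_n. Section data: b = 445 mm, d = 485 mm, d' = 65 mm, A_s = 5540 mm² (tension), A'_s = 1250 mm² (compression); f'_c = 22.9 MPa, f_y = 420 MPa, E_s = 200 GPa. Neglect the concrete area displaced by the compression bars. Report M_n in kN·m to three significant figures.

M_n ≈ 907 kN·m

Assume both tension and compression steel yield.
Net tension couple steel: A_s − A'_s = 4290 mm².
a = (A_s − A'_s) f_y / (0.85 f'_c b) = 1801800/(0.85 × 22.9 × 445) = 208.01 mm.
c = a/β₁ = 208.01/0.85 = 244.72 mm; ε'_s = 0.003(c − d')/c = 0.0022 ≥ f_y/E_s = 0.0021, so compression steel does yield.
M_n = (A_s − A'_s) f_y (d − a/2) + A'_s f_y (d − d') = [1801800 × (485 − 104.005) + 525000 × (485 − 65)] × 10⁻⁶ = 686.48 + 220.50 = 906.98 kN·m.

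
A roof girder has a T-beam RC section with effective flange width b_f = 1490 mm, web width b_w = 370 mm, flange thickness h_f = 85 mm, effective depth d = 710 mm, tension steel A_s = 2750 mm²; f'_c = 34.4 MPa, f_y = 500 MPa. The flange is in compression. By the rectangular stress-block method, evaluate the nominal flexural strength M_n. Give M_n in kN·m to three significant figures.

M_n ≈ 955 kN·m

Tension: T = A_s f_y = 2750 × 500 = 1375000 N.
Try a within the flange: a = T/(0.85 f'_c b_f) = 1375000/(0.85 × 34.4 × 1490) = 31.56 mm.
Since a = 31.56 ≤ h_f = 85 mm, the stress block lies entirely in the flange; analyse as a rectangular beam of width b_f.
M_n = T(d − a/2) = 1375000 × (710 − 15.78) = 954.55 × 10⁶ N·mm.
M_n = 954.55 kN·m.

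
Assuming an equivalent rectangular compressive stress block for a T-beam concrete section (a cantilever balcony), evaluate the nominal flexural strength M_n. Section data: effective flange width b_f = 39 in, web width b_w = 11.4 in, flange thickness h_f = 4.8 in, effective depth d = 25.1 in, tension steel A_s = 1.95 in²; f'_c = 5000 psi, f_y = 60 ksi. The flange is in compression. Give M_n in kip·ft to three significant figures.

Tension: T = A_s f_y = 1.95 × 60 = 117 kips.
Try a within the flange: a = T/(0.85 f'_c b_f) = 117/(0.85 × 5 × 39) = 0.706 in.
Since a = 0.706 ≤ h_f = 4.8 in, the stress block lies entirely in the flange; analyse as a rectangular beam of width b_f.
M_n = T(d − a/2) = 117 × (25.1 − 0.353) = 2895.4 kip·in.
M_n = 2895.4/12 = 241.28 kip·ft.

M_n ≈ 241 kip·ft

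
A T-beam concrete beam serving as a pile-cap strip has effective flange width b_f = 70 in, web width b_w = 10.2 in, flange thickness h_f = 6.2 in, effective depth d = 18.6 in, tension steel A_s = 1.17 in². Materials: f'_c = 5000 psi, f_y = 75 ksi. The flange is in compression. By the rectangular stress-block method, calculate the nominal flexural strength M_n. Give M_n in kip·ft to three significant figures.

Tension: T = A_s f_y = 1.17 × 75 = 87.75 kips.
Try a within the flange: a = T/(0.85 f'_c b_f) = 87.75/(0.85 × 5 × 70) = 0.295 in.
Since a = 0.295 ≤ h_f = 6.2 in, the stress block lies entirely in the flange; analyse as a rectangular beam of width b_f.
M_n = T(d − a/2) = 87.75 × (18.6 − 0.1475) = 1619.2 kip·in.
M_n = 1619.2/12 = 134.93 kip·ft.

M_n ≈ 135 kip·ft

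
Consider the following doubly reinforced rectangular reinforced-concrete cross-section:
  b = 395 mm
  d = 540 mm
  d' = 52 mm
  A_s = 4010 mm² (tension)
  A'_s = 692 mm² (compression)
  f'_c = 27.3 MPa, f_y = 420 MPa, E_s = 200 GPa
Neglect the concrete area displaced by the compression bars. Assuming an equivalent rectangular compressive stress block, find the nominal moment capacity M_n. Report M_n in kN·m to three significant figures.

Assume both tension and compression steel yield.
Net tension couple steel: A_s − A'_s = 3318 mm².
a = (A_s − A'_s) f_y / (0.85 f'_c b) = 1393560/(0.85 × 27.3 × 395) = 152.04 mm.
c = a/β₁ = 152.04/0.85 = 178.87 mm; ε'_s = 0.003(c − d')/c = 0.0021 ≥ f_y/E_s = 0.0021, so compression steel does yield.
M_n = (A_s − A'_s) f_y (d − a/2) + A'_s f_y (d − d') = [1393560 × (540 − 76.02) + 290640 × (540 − 52)] × 10⁻⁶ = 646.58 + 141.83 = 788.41 kN·m.

M_n ≈ 788 kN·m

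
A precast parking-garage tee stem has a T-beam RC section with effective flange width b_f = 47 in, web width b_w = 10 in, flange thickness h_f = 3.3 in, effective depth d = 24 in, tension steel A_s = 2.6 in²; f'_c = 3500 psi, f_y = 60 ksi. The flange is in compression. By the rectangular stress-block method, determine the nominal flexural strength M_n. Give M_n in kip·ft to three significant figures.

Tension: T = A_s f_y = 2.6 × 60 = 156 kips.
Try a within the flange: a = T/(0.85 f'_c b_f) = 156/(0.85 × 3.5 × 47) = 1.116 in.
Since a = 1.116 ≤ h_f = 3.3 in, the stress block lies entirely in the flange; analyse as a rectangular beam of width b_f.
M_n = T(d − a/2) = 156 × (24 − 0.558) = 3657.0 kip·in.
M_n = 3657.0/12 = 304.75 kip·ft.

M_n ≈ 305 kip·ft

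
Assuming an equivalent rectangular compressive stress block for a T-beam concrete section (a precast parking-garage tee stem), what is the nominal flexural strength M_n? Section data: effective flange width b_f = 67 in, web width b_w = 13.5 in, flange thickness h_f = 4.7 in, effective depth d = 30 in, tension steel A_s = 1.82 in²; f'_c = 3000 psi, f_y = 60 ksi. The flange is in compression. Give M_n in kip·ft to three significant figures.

Tension: T = A_s f_y = 1.82 × 60 = 109.2 kips.
Try a within the flange: a = T/(0.85 f'_c b_f) = 109.2/(0.85 × 3 × 67) = 0.639 in.
Since a = 0.639 ≤ h_f = 4.7 in, the stress block lies entirely in the flange; analyse as a rectangular beam of width b_f.
M_n = T(d − a/2) = 109.2 × (30 − 0.3195) = 3241.1 kip·in.
M_n = 3241.1/12 = 270.09 kip·ft.

M_n ≈ 270 kip·ft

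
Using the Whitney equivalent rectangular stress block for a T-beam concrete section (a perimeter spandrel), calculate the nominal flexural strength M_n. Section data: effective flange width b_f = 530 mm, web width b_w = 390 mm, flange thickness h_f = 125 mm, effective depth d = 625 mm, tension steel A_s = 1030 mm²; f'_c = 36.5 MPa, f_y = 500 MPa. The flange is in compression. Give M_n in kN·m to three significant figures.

M_n ≈ 314 kN·m

Tension: T = A_s f_y = 1030 × 500 = 515000 N.
Try a within the flange: a = T/(0.85 f'_c b_f) = 515000/(0.85 × 36.5 × 530) = 31.32 mm.
Since a = 31.32 ≤ h_f = 125 mm, the stress block lies entirely in the flange; analyse as a rectangular beam of width b_f.
M_n = T(d − a/2) = 515000 × (625 − 15.66) = 313.81 × 10⁶ N·mm.
M_n = 313.81 kN·m.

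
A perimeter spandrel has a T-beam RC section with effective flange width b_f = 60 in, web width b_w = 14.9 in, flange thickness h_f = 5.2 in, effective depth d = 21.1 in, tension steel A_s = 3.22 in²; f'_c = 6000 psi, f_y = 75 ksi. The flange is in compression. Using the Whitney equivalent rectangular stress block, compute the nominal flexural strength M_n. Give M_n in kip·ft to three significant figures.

M_n ≈ 417 kip·ft

Tension: T = A_s f_y = 3.22 × 75 = 241.5 kips.
Try a within the flange: a = T/(0.85 f'_c b_f) = 241.5/(0.85 × 6 × 60) = 0.789 in.
Since a = 0.789 ≤ h_f = 5.2 in, the stress block lies entirely in the flange; analyse as a rectangular beam of width b_f.
M_n = T(d − a/2) = 241.5 × (21.1 − 0.3945) = 5000.4 kip·in.
M_n = 5000.4/12 = 416.70 kip·ft.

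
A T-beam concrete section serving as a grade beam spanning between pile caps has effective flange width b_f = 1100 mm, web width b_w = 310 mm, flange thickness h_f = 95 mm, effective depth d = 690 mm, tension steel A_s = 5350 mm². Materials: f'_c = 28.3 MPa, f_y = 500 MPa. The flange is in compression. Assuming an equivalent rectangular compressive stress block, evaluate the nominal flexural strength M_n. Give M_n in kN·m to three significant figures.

M_n ≈ 1710 kN·m

Tension: T = A_s f_y = 5350 × 500 = 2675000 N.
Try a within the flange: a = T/(0.85 f'_c b_f) = 2675000/(0.85 × 28.3 × 1100) = 101.09 mm.
a = 101.09 > h_f = 95 mm: the block extends into the web. Split into flange-overhang and web parts.
C_f = 0.85 f'_c (b_f − b_w) h_f = 0.85 × 28.3 × (1100 − 310) × 95 = 1805328 N.
Remaining web compression depth: a_w = (T − C_f)/(0.85 f'_c b_w) = (2675000 − 1805328)/(0.85 × 28.3 × 310) = 116.62 mm.
M_n = C_f(d − h_f/2) + (T − C_f)(d − a_w/2) = 1805328 × (690 − 47.5) + 869672 × (690 − 58.31) = 1159.92 + 549.36 = 1709.28 × 10⁶ N·mm.
M_n = 1709.28 kN·m.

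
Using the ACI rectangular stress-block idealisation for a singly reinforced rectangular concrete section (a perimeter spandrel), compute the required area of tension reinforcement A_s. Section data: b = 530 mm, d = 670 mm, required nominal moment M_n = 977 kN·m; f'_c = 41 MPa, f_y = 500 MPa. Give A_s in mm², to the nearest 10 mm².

With M_n = 0.85 f'_c a b (d − a/2), solve the quadratic for a:
a = d − √(d² − 2M_n/(0.85 f'_c b)) = 670 − √(670² − 2 × 977×10⁶/(0.85 × 41 × 530)) = 84.24 mm.
A_s = 0.85 f'_c a b / f_y = 0.85 × 41 × 84.24 × 530 / 500 = 3111.9 mm².

A_s ≈ 3110 mm²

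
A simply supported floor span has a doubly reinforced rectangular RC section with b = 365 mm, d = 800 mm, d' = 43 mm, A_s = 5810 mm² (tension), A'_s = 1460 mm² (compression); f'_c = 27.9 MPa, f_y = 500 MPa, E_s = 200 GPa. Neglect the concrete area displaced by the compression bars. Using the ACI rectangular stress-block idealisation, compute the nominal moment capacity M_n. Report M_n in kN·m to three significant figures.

Assume both tension and compression steel yield.
Net tension couple steel: A_s − A'_s = 4350 mm².
a = (A_s − A'_s) f_y / (0.85 f'_c b) = 2175000/(0.85 × 27.9 × 365) = 251.27 mm.
c = a/β₁ = 251.27/0.85 = 295.61 mm; ε'_s = 0.003(c − d')/c = 0.0026 ≥ f_y/E_s = 0.0025, so compression steel does yield.
M_n = (A_s − A'_s) f_y (d − a/2) + A'_s f_y (d − d') = [2175000 × (800 − 125.635) + 730000 × (800 − 43)] × 10⁻⁶ = 1466.74 + 552.61 = 2019.35 kN·m.

M_n ≈ 2020 kN·m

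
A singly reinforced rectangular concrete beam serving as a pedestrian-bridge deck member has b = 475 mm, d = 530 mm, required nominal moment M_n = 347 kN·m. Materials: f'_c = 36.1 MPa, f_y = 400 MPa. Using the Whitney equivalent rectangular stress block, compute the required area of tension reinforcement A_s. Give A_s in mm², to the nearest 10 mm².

With M_n = 0.85 f'_c a b (d − a/2), solve the quadratic for a:
a = d − √(d² − 2M_n/(0.85 f'_c b)) = 530 − √(530² − 2 × 347×10⁶/(0.85 × 36.1 × 475)) = 47.00 mm.
A_s = 0.85 f'_c a b / f_y = 0.85 × 36.1 × 47.00 × 475 / 400 = 1712.6 mm².

A_s ≈ 1710 mm²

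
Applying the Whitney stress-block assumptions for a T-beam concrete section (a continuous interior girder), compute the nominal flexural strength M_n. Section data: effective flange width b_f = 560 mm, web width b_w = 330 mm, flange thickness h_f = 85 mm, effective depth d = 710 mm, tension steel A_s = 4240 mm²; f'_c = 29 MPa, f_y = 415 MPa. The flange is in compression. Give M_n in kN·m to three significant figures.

Tension: T = A_s f_y = 4240 × 415 = 1759600 N.
Try a within the flange: a = T/(0.85 f'_c b_f) = 1759600/(0.85 × 29 × 560) = 127.47 mm.
a = 127.47 > h_f = 85 mm: the block extends into the web. Split into flange-overhang and web parts.
C_f = 0.85 f'_c (b_f − b_w) h_f = 0.85 × 29 × (560 − 330) × 85 = 481908 N.
Remaining web compression depth: a_w = (T − C_f)/(0.85 f'_c b_w) = (1759600 − 481908)/(0.85 × 29 × 330) = 157.07 mm.
M_n = C_f(d − h_f/2) + (T − C_f)(d − a_w/2) = 481908 × (710 − 42.5) + 1277692 × (710 − 78.535) = 321.67 + 806.82 = 1128.49 × 10⁶ N·mm.
M_n = 1128.49 kN·m.

M_n ≈ 1130 kN·m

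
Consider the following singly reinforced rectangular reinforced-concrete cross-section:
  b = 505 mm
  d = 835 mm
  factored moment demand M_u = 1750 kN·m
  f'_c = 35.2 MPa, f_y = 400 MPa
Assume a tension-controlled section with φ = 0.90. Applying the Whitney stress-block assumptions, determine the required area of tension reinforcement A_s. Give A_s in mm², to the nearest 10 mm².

A_s ≈ 6490 mm²

M_n = M_u/φ = 1750/0.90 = 1944.44 kN·m.
With M_n = 0.85 f'_c a b (d − a/2), solve the quadratic for a:
a = d − √(d² − 2M_n/(0.85 f'_c b)) = 835 − √(835² − 2 × 1944.44×10⁶/(0.85 × 35.2 × 505)) = 171.79 mm.
A_s = 0.85 f'_c a b / f_y = 0.85 × 35.2 × 171.79 × 505 / 400 = 6489.2 mm².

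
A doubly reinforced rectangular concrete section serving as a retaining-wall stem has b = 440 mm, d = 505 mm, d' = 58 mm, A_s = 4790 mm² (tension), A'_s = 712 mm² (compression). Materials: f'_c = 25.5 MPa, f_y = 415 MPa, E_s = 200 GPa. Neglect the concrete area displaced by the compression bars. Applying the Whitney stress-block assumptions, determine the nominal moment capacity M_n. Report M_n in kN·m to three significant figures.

Assume both tension and compression steel yield.
Net tension couple steel: A_s − A'_s = 4078 mm².
a = (A_s − A'_s) f_y / (0.85 f'_c b) = 1692370/(0.85 × 25.5 × 440) = 177.45 mm.
c = a/β₁ = 177.45/0.85 = 208.76 mm; ε'_s = 0.003(c − d')/c = 0.0022 ≥ f_y/E_s = 0.0021, so compression steel does yield.
M_n = (A_s − A'_s) f_y (d − a/2) + A'_s f_y (d − d') = [1692370 × (505 − 88.725) + 295480 × (505 − 58)] × 10⁻⁶ = 704.49 + 132.08 = 836.57 kN·m.

M_n ≈ 837 kN·m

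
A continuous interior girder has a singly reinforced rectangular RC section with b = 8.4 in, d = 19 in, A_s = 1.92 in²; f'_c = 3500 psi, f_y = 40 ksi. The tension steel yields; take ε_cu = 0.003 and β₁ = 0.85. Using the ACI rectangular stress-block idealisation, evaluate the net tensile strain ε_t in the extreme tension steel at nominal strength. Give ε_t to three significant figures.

a = A_s f_y/(0.85 f'_c b) = 3.073 in.
β₁ = 0.85, so c = a/β₁ = 3.073/0.85 = 3.615 in.
From the linear strain diagram with ε_cu = 0.003: ε_t = 0.003 (d − c)/c = 0.003 × (19 − 3.615)/3.615 = 0.0128.
Since ε_t ≥ 0.005, the section is tension-controlled.

ε_t ≈ 0.0128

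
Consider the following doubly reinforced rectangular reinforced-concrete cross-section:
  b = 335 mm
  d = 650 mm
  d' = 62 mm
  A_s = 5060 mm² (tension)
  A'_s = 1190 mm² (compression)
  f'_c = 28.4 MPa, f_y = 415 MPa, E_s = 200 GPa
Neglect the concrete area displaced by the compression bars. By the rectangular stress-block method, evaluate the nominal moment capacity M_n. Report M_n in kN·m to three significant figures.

Assume both tension and compression steel yield.
Net tension couple steel: A_s − A'_s = 3870 mm².
a = (A_s − A'_s) f_y / (0.85 f'_c b) = 1606050/(0.85 × 28.4 × 335) = 198.60 mm.
c = a/β₁ = 198.60/0.847 = 234.47 mm; ε'_s = 0.003(c − d')/c = 0.0022 ≥ f_y/E_s = 0.0021, so compression steel does yield.
M_n = (A_s − A'_s) f_y (d − a/2) + A'_s f_y (d − d') = [1606050 × (650 − 99.3) + 493850 × (650 − 62)] × 10⁻⁶ = 884.45 + 290.38 = 1174.83 kN·m.

M_n ≈ 1170 kN·m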